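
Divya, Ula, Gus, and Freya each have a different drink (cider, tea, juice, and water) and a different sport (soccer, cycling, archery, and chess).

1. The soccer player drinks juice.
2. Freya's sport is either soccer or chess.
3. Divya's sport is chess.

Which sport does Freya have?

With clues 1–2, archery and cycling are impossible for Freya's sport.
With clues 1–3, chess is impossible for Freya's sport.
That leaves soccer.

soccer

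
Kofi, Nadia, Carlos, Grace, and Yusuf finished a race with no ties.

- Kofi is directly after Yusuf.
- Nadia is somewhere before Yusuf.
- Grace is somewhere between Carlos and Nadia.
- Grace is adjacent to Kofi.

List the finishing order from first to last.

Nadia, Yusuf, Kofi, Grace, Carlos

From clue 1: Kofi is in {2,3,4,5}.
From clues 1–2: Kofi is in {3,4,5}.
From clues 1–3: Nadia is in {1,3}.
From clues 1–4: Nadia → place 1, Yusuf → place 2, Kofi → place 3, Grace → place 4, Carlos → place 5.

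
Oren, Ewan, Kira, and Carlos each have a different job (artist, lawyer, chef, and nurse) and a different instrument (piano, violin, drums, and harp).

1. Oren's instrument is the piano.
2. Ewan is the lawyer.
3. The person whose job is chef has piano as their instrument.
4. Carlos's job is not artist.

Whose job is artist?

Kira

With clues 1–2, Ewan is impossible for the one with job artist.
With clues 1–3, Oren is impossible for the one with job artist.
With clues 1–4, Carlos is impossible for the one with job artist.
That leaves Kira.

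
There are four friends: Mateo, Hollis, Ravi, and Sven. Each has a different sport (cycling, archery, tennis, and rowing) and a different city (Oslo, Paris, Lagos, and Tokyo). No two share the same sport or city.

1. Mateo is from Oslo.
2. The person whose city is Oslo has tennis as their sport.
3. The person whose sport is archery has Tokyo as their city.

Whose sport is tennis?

Mateo

With clues 1–2, Hollis, Ravi, and Sven are impossible for the one with sport tennis.
That leaves Mateo.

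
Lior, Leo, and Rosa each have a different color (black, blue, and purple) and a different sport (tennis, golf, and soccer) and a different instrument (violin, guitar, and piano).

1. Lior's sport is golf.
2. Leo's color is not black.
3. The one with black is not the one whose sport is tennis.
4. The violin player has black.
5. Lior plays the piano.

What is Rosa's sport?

Clue 1 rules out golf for Rosa's sport.
With clues 1–5, tennis is impossible for Rosa's sport.
That leaves soccer.

soccer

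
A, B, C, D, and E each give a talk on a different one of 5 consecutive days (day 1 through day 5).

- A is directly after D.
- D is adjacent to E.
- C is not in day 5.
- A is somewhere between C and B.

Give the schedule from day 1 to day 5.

From clue 1: A is in {2,3,4,5}.
From clues 1–2: A is in {3,4,5}.
From clues 1–4: C → day 1, E → day 2, D → day 3, A → day 4, B → day 5.

C, E, D, A, B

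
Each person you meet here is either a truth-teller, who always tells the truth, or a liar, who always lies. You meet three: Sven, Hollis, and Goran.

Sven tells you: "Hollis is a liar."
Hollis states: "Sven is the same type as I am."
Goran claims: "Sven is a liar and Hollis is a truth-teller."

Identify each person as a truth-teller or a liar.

Consider Sven. Suppose Sven is a liar.
Then whichever role Hollis has, Hollis's statement has the wrong truth value — contradiction.
So Sven is a truth-teller.
With that fixed, Goran's statement is false, so Goran is a liar.
Consider Hollis. Suppose Hollis is a truth-teller.
Then Sven's statement comes out false, contradicting Sven being a truth-teller.
So Hollis is a liar.

Sven: truth-teller, Hollis: liar, Goran: liar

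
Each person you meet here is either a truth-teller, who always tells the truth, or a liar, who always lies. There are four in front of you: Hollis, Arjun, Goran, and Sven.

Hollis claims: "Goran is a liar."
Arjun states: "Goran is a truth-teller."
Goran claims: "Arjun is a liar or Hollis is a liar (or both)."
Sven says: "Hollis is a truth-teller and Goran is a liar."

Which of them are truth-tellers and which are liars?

Consider Hollis. Suppose Hollis is a truth-teller.
Then no assignment of the remaining roles makes every statement match its speaker's type — contradiction.
So Hollis is a liar.
With that fixed, Goran's statement is true, so Goran is a truth-teller.
With that fixed, Sven's statement is false, so Sven is a liar.
With that fixed, Arjun's statement is true, so Arjun is a truth-teller.

Hollis: liar, Arjun: truth-teller, Goran: truth-teller, Sven: liar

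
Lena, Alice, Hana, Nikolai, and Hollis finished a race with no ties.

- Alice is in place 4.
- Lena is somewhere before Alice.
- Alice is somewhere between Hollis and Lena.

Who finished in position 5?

Hollis

With clue 1, Alice is ruled out for place 5.
With clues 1–2, Lena is ruled out for place 5.
With clues 1–3, Hana and Nikolai are ruled out for place 5.
So place 5 is Hollis.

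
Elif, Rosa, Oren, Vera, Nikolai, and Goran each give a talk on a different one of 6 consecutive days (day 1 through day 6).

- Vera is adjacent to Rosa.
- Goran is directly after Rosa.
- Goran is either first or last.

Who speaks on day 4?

With clues 1–3, Elif, Goran, Nikolai, Oren, and Rosa are ruled out for day 4.
So day 4 is Vera.

Vera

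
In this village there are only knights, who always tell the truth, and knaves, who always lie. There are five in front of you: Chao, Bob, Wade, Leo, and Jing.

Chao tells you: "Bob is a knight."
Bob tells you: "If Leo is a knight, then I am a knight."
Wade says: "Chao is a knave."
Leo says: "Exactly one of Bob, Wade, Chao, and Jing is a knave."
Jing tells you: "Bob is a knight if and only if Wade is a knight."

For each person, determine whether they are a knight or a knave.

Consider Chao. Suppose Chao is a knave.
Then no assignment of the remaining roles makes every statement match its speaker's type — contradiction.
So Chao is a knight.
With that fixed, Wade's statement is false, so Wade is a knave.
Consider Bob. Suppose Bob is a knave.
Then Chao's statement comes out false, contradicting Chao being a knight.
So Bob is a knight.
With that fixed, Jing's statement is false, so Jing is a knave.
With that fixed, Leo's statement is false, so Leo is a knave.

Chao: knight, Bob: knight, Wade: knave, Leo: knave, Jing: knave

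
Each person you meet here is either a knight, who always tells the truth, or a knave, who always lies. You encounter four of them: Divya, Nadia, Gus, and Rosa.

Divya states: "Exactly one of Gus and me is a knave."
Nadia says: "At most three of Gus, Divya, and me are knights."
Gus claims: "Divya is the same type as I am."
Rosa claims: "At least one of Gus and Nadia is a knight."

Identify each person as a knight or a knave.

Divya: knight, Nadia: knight, Gus: knave, Rosa: knight

Regardless of anyone's role, Nadia's statement is true, so Nadia is a knight.
With that fixed, Rosa's statement is true, so Rosa is a knight.
Consider Divya. Suppose Divya is a knave.
Then whichever role Gus has, Gus's statement has the wrong truth value — contradiction.
So Divya is a knight.
Consider Gus. Suppose Gus is a knight.
Then Divya's statement comes out false, contradicting Divya being a knight.
So Gus is a knave.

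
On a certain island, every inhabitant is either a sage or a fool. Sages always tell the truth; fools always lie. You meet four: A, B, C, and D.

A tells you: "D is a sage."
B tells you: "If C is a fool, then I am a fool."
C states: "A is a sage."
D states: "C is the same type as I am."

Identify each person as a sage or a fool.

A: sage, B: sage, C: sage, D: sage

Consider A. Suppose A is a fool.
Then no assignment of the remaining roles makes every statement match its speaker's type — contradiction.
So A is a sage.
With that fixed, C's statement is true, so C is a sage.
With that fixed, B's statement is true, so B is a sage.
Consider D. Suppose D is a fool.
Then A's statement comes out false, contradicting A being a sage.
So D is a sage.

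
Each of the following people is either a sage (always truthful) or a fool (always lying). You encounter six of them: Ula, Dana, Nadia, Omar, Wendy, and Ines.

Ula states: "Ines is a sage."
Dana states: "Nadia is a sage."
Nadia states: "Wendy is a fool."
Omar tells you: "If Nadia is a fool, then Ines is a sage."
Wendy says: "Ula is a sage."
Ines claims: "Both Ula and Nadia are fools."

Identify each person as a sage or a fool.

Consider Ula. Suppose Ula is a sage.
Then no assignment of the remaining roles makes every statement match its speaker's type — contradiction.
So Ula is a fool.
With that fixed, Wendy's statement is false, so Wendy is a fool.
With that fixed, Nadia's statement is true, so Nadia is a sage.
With that fixed, Omar's statement is true, so Omar is a sage.
With that fixed, Ines's statement is false, so Ines is a fool.
With that fixed, Dana's statement is true, so Dana is a sage.

Ula: fool, Dana: sage, Nadia: sage, Omar: sage, Wendy: fool, Ines: fool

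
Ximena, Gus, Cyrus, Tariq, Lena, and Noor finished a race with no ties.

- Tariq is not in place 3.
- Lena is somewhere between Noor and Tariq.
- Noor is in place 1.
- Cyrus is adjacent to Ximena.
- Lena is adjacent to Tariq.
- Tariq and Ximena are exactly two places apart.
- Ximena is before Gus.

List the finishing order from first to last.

Noor, Cyrus, Ximena, Lena, Tariq, Gus

From clue 1: Tariq is in {1,2,4,5,6}.
From clues 1–2: Lena is in {2,3,4,5}.
From clues 1–3: Noor → place 1.
From clues 1–4: Tariq is in {4,5,6}.
From clues 1–5: Gus is in {2,4,6}.
From clues 1–6: Gus is in {2,6}.
From clues 1–7: Cyrus → place 2, Ximena → place 3, Lena → place 4, Tariq → place 5, Gus → place 6.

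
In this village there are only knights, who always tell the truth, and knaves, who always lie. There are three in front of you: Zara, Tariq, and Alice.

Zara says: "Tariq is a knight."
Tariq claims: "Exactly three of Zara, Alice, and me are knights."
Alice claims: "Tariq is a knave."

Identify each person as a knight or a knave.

Consider Zara. Suppose Zara is a knight.
Then no assignment of the remaining roles makes every statement match its speaker's type — contradiction.
So Zara is a knave.
With that fixed, Tariq's statement is false, so Tariq is a knave.
With that fixed, Alice's statement is true, so Alice is a knight.

Zara: knave, Tariq: knave, Alice: knight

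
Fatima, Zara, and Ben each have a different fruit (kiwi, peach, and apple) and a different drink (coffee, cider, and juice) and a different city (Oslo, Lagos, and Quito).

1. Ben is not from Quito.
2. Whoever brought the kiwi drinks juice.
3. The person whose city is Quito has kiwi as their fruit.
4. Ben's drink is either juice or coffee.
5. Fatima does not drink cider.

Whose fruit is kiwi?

With clues 1–3, Ben is impossible for the one with fruit kiwi.
With clues 1–5, Zara is impossible for the one with fruit kiwi.
That leaves Fatima.

Fatima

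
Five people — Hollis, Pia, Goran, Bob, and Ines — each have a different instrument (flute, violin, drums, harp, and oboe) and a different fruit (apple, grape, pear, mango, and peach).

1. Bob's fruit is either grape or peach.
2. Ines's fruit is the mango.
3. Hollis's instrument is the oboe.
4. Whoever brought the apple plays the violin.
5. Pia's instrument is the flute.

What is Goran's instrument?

With clues 1–3, oboe is impossible for Goran's instrument.
With clues 1–5, drums, flute, and harp are impossible for Goran's instrument.
That leaves violin.

violin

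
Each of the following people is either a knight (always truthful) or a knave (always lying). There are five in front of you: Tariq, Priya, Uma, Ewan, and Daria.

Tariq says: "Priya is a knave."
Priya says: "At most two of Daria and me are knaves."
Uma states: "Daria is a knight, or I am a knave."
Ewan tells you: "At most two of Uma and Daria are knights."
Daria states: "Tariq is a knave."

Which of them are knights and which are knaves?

Regardless of anyone's role, Priya's statement is true, so Priya is a knight.
With that fixed, Ewan's statement is true, so Ewan is a knight.
With that fixed, Tariq's statement is false, so Tariq is a knave.
With that fixed, Daria's statement is true, so Daria is a knight.
With that fixed, Uma's statement is true, so Uma is a knight.

Tariq: knave, Priya: knight, Uma: knight, Ewan: knight, Daria: knight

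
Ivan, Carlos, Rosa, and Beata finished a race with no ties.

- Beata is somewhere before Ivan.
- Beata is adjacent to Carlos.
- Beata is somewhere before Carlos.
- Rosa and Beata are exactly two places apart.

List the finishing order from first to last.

From clue 1: Ivan is in {2,3,4}.
From clues 1–2: Ivan is in {3,4}.
From clues 1–4: Beata → place 1, Carlos → place 2, Rosa → place 3, Ivan → place 4.

Beata, Carlos, Rosa, Ivan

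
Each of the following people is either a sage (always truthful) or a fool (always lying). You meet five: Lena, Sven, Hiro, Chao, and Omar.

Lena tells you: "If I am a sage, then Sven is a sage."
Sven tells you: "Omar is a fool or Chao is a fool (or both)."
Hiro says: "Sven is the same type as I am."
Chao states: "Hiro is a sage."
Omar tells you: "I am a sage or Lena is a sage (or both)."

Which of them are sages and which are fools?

Consider Lena. Suppose Lena is a fool.
Then Lena's own statement would have to be false, but it can't be — contradiction.
So Lena is a sage.
With that fixed, Omar's statement is true, so Omar is a sage.
Consider Sven. Suppose Sven is a fool.
Then Lena's statement comes out false, contradicting Lena being a sage.
So Sven is a sage.
Consider Hiro. Suppose Hiro is a sage.
Then no assignment of the remaining roles makes every statement match its speaker's type — contradiction.
So Hiro is a fool.
With that fixed, Chao's statement is false, so Chao is a fool.

Lena: sage, Sven: sage, Hiro: fool, Chao: fool, Omar: sage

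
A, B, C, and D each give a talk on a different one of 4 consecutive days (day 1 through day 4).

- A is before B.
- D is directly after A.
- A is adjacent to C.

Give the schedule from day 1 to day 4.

C, A, D, B

From clue 1: A is in {1,2,3}.
From clues 1–2: A is in {1,2}.
From clues 1–3: C → day 1, A → day 2, D → day 3, B → day 4.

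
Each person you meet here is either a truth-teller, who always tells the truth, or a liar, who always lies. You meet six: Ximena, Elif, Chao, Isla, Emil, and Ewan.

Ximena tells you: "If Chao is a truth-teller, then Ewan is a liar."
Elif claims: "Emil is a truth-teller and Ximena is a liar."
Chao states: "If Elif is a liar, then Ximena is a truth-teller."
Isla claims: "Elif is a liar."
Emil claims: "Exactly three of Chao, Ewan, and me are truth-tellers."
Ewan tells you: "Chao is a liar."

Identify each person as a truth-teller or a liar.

Ximena: truth-teller, Elif: liar, Chao: truth-teller, Isla: truth-teller, Emil: liar, Ewan: liar

Consider Ximena. Suppose Ximena is a liar.
Then no assignment of the remaining roles makes every statement match its speaker's type — contradiction.
So Ximena is a truth-teller.
With that fixed, Elif's statement is false, so Elif is a liar.
With that fixed, Chao's statement is true, so Chao is a truth-teller.
With that fixed, Isla's statement is true, so Isla is a truth-teller.
With that fixed, Ewan's statement is false, so Ewan is a liar.
With that fixed, Emil's statement is false, so Emil is a liar.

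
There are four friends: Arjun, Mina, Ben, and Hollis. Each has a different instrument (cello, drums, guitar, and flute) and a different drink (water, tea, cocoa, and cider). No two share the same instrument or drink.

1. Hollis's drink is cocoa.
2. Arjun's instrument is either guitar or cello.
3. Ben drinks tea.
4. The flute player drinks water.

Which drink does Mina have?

water

Clue 1 rules out cocoa for Mina's drink.
With clues 1–3, tea is impossible for Mina's drink.
With clues 1–4, cider is impossible for Mina's drink.
That leaves water.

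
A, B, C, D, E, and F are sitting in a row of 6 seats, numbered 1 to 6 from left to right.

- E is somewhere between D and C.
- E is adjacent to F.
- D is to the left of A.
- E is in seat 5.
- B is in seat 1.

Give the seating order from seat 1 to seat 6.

From clue 1: E is in {2,3,4,5}.
From clues 1–3: D is in {1,2,4,5}.
From clues 1–4: F → seat 4, E → seat 5, C → seat 6.
From clues 1–5: B → seat 1, D → seat 2, A → seat 3.

B, D, A, F, E, C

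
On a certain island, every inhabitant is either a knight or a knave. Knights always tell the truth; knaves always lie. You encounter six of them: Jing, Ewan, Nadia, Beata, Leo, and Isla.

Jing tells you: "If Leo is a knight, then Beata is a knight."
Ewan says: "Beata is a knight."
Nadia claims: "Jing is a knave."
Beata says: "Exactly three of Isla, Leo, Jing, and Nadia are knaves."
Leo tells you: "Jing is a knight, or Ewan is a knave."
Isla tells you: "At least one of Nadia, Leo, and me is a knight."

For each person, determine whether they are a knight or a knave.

Consider Jing. Suppose Jing is a knight.
Then no assignment of the remaining roles makes every statement match its speaker's type — contradiction.
So Jing is a knave.
With that fixed, Nadia's statement is true, so Nadia is a knight.
With that fixed, Isla's statement is true, so Isla is a knight.
With that fixed, Beata's statement is false, so Beata is a knave.
With that fixed, Ewan's statement is false, so Ewan is a knave.
With that fixed, Leo's statement is true, so Leo is a knight.

Jing: knave, Ewan: knave, Nadia: knight, Beata: knave, Leo: knight, Isla: knight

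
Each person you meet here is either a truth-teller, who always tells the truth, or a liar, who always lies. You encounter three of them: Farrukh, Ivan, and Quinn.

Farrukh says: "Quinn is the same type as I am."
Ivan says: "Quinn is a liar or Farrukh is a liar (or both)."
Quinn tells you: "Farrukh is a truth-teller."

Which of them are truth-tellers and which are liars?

Farrukh: truth-teller, Ivan: liar, Quinn: truth-teller

Consider Farrukh. Suppose Farrukh is a liar.
Then no assignment of the remaining roles makes every statement match its speaker's type — contradiction.
So Farrukh is a truth-teller.
With that fixed, Quinn's statement is true, so Quinn is a truth-teller.
With that fixed, Ivan's statement is false, so Ivan is a liar.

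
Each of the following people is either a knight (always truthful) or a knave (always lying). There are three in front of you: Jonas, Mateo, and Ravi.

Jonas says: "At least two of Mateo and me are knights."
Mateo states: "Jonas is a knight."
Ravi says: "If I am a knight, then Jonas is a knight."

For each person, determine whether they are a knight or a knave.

Jonas: knight, Mateo: knight, Ravi: knight

Consider Jonas. Suppose Jonas is a knave.
Then whichever role Ravi has, Ravi's statement has the wrong truth value — contradiction.
So Jonas is a knight.
With that fixed, Mateo's statement is true, so Mateo is a knight.
With that fixed, Ravi's statement is true, so Ravi is a knight.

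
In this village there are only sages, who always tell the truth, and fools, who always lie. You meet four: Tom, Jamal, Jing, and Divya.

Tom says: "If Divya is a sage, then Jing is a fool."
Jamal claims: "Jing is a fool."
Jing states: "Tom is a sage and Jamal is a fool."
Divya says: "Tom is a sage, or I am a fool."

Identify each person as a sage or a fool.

Consider Tom. Suppose Tom is a fool.
Then whichever role Divya has, Divya's statement has the wrong truth value — contradiction.
So Tom is a sage.
With that fixed, Divya's statement is true, so Divya is a sage.
Consider Jamal. Suppose Jamal is a fool.
Then no assignment of the remaining roles makes every statement match its speaker's type — contradiction.
So Jamal is a sage.
With that fixed, Jing's statement is false, so Jing is a fool.

Tom: sage, Jamal: sage, Jing: fool, Divya: sage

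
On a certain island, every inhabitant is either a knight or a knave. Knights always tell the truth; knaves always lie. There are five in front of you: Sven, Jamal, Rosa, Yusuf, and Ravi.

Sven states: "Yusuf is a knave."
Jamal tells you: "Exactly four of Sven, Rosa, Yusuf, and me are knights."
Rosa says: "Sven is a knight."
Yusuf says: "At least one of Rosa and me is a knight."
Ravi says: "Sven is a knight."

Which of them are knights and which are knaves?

Sven: knave, Jamal: knave, Rosa: knave, Yusuf: knight, Ravi: knave

Consider Sven. Suppose Sven is a knight.
Then no assignment of the remaining roles makes every statement match its speaker's type — contradiction.
So Sven is a knave.
With that fixed, Jamal's statement is false, so Jamal is a knave.
With that fixed, Rosa's statement is false, so Rosa is a knave.
With that fixed, Ravi's statement is false, so Ravi is a knave.
Consider Yusuf. Suppose Yusuf is a knave.
Then Sven's statement comes out true, contradicting Sven being a knave.
So Yusuf is a knight.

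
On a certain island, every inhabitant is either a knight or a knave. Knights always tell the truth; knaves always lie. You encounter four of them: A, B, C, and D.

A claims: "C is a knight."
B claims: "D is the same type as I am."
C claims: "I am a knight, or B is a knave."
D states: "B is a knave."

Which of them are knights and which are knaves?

Consider A. Suppose A is a knave.
Then no assignment of the remaining roles makes every statement match its speaker's type — contradiction.
So A is a knight.
Consider B. Suppose B is a knight.
Then no assignment of the remaining roles makes every statement match its speaker's type — contradiction.
So B is a knave.
With that fixed, C's statement is true, so C is a knight.
With that fixed, D's statement is true, so D is a knight.

A: knight, B: knave, C: knight, D: knight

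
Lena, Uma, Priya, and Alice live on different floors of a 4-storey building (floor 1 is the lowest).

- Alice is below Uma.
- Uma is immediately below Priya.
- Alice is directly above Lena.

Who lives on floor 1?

With clue 1, Uma is ruled out for floor 1.
With clues 1–2, Priya is ruled out for floor 1.
With clues 1–3, Alice is ruled out for floor 1.
So floor 1 is Lena.

Lena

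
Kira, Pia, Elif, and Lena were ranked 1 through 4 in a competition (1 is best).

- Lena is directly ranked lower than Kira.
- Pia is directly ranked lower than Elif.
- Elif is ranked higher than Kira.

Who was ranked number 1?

Elif

With clue 1, Lena is ruled out for rank 1.
With clues 1–2, Pia is ruled out for rank 1.
With clues 1–3, Kira is ruled out for rank 1.
So rank 1 is Elif.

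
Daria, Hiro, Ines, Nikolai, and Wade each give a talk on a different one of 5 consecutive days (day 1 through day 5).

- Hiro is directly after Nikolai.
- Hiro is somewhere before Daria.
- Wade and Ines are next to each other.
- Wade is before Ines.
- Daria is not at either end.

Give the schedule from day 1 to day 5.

Nikolai, Hiro, Daria, Wade, Ines

From clue 1: Hiro is in {2,3,4,5}.
From clues 1–2: Daria is in {3,4,5}.
From clues 1–3: Daria is in {3,5}.
From clues 1–5: Nikolai → day 1, Hiro → day 2, Daria → day 3, Wade → day 4, Ines → day 5.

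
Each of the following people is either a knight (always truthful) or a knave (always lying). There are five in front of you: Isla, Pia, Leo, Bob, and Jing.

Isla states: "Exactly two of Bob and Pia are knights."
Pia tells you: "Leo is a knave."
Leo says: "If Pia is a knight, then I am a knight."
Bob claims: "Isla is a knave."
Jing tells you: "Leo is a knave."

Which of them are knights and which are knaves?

Consider Isla. Suppose Isla is a knight.
Then no assignment of the remaining roles makes every statement match its speaker's type — contradiction.
So Isla is a knave.
With that fixed, Bob's statement is true, so Bob is a knight.
Consider Pia. Suppose Pia is a knight.
Then Isla's statement comes out true, contradicting Isla being a knave.
So Pia is a knave.
With that fixed, Leo's statement is true, so Leo is a knight.
With that fixed, Jing's statement is false, so Jing is a knave.

Isla: knave, Pia: knave, Leo: knight, Bob: knight, Jing: knave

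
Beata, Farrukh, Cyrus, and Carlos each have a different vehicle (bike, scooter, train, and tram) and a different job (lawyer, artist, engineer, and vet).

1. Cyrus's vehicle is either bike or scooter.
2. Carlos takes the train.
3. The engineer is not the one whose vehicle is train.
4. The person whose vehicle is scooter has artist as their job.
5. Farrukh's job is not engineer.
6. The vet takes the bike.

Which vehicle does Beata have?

tram

With clues 1–2, train is impossible for Beata's vehicle.
With clues 1–6, bike and scooter are impossible for Beata's vehicle.
That leaves tram.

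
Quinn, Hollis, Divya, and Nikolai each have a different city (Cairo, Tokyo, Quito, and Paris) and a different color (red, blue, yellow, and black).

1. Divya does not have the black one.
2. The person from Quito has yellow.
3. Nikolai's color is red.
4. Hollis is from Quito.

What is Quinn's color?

black

With clues 1–3, red is impossible for Quinn's color.
With clues 1–4, blue and yellow are impossible for Quinn's color.
That leaves black.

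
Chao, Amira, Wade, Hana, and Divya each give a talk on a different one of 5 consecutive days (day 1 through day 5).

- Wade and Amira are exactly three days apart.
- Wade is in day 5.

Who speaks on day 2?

Amira

With clues 1–2, Chao, Divya, Hana, and Wade are ruled out for day 2.
So day 2 is Amira.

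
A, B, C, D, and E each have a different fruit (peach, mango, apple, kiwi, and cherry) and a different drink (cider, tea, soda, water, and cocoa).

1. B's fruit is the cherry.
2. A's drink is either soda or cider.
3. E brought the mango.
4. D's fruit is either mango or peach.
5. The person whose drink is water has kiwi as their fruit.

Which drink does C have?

With clues 1–5, cider, cocoa, soda, and tea are impossible for C's drink.
That leaves water.

water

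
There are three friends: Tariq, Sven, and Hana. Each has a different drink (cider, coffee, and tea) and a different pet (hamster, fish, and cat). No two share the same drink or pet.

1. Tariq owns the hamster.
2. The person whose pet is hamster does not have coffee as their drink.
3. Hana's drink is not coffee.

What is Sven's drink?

coffee

With clues 1–3, cider and tea are impossible for Sven's drink.
That leaves coffee.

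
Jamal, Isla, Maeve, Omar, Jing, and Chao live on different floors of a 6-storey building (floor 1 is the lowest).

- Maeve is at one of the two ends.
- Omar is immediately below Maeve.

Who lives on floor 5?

Omar

With clue 1, Maeve is ruled out for floor 5.
With clues 1–2, Chao, Isla, Jamal, and Jing are ruled out for floor 5.
So floor 5 is Omar.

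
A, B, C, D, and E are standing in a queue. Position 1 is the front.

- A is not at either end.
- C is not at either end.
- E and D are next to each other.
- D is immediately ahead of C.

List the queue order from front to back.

E, D, C, A, B

From clue 1: A is in {2,3,4}.
From clues 1–3: B is in {1,5}.
From clues 1–4: E → position 1, D → position 2, C → position 3, A → position 4, B → position 5.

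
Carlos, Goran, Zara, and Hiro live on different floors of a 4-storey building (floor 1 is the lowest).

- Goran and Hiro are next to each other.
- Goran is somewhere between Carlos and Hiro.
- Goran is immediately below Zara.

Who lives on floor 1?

Hiro

With clues 1–2, Goran is ruled out for floor 1.
With clues 1–3, Carlos and Zara are ruled out for floor 1.
So floor 1 is Hiro.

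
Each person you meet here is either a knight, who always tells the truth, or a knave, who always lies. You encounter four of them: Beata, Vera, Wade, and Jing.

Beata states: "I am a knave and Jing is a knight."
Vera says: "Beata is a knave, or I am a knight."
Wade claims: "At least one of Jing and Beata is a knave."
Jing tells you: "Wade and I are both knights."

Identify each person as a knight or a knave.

Consider Beata. Suppose Beata is a knight.
Then Beata's own statement would have to be true, but it can't be — contradiction.
So Beata is a knave.
With that fixed, Vera's statement is true, so Vera is a knight.
With that fixed, Wade's statement is true, so Wade is a knight.
Consider Jing. Suppose Jing is a knight.
Then Beata's statement comes out true, contradicting Beata being a knave.
So Jing is a knave.

Beata: knave, Vera: knight, Wade: knight, Jing: knave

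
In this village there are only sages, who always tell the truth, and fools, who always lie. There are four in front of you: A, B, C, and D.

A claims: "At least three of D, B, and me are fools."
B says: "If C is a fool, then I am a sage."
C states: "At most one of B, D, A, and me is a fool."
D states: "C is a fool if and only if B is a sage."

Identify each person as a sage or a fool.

Consider A. Suppose A is a sage.
Then A's own statement would have to be true, but it can't be — contradiction.
So A is a fool.
Consider B. Suppose B is a fool.
Then no assignment of the remaining roles makes every statement match its speaker's type — contradiction.
So B is a sage.
Consider C. Suppose C is a sage.
Then no assignment of the remaining roles makes every statement match its speaker's type — contradiction.
So C is a fool.
With that fixed, D's statement is true, so D is a sage.

A: fool, B: sage, C: fool, D: sage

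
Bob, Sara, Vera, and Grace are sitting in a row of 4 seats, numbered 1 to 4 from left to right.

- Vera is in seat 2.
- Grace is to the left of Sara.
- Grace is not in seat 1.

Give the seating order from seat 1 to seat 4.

Bob, Vera, Grace, Sara

From clue 1: Vera → seat 2.
From clues 1–2: Sara is in {3,4}.
From clues 1–3: Bob → seat 1, Grace → seat 3, Sara → seat 4.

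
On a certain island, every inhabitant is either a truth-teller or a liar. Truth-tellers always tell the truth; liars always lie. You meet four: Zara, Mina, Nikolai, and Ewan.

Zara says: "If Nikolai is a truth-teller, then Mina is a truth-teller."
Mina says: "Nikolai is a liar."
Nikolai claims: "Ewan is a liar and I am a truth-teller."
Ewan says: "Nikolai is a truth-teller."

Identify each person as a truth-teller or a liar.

Consider Zara. Suppose Zara is a liar.
Then no assignment of the remaining roles makes every statement match its speaker's type — contradiction.
So Zara is a truth-teller.
Consider Mina. Suppose Mina is a liar.
Then no assignment of the remaining roles makes every statement match its speaker's type — contradiction.
So Mina is a truth-teller.
Consider Nikolai. Suppose Nikolai is a truth-teller.
Then Mina's statement comes out false, contradicting Mina being a truth-teller.
So Nikolai is a liar.
With that fixed, Ewan's statement is false, so Ewan is a liar.

Zara: truth-teller, Mina: truth-teller, Nikolai: liar, Ewan: liar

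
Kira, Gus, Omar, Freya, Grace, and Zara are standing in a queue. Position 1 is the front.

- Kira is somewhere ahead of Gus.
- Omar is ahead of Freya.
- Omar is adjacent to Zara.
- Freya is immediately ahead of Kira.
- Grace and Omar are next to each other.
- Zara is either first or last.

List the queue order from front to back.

Zara, Omar, Grace, Freya, Kira, Gus

From clue 1: Kira is in {1,2,3,4,5}.
From clues 1–3: Freya is in {3,4,5,6}.
From clues 1–4: Kira is in {4,5}.
From clues 1–5: Omar → position 2, Freya → position 4, Kira → position 5, Gus → position 6.
From clues 1–6: Zara → position 1, Grace → position 3.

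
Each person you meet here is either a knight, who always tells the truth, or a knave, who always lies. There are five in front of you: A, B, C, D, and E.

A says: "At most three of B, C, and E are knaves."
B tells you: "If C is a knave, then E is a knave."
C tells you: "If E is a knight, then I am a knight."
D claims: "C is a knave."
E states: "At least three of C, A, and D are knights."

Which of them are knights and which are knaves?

Regardless of anyone's role, A's statement is true, so A is a knight.
Consider B. Suppose B is a knave.
Then no assignment of the remaining roles makes every statement match its speaker's type — contradiction.
So B is a knight.
Consider C. Suppose C is a knave.
Then no assignment of the remaining roles makes every statement match its speaker's type — contradiction.
So C is a knight.
With that fixed, D's statement is false, so D is a knave.
With that fixed, E's statement is false, so E is a knave.

A: knight, B: knight, C: knight, D: knave, E: knave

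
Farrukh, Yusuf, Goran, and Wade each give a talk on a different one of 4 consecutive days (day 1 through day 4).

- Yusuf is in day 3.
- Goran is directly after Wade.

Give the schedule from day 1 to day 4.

Wade, Goran, Yusuf, Farrukh

From clue 1: Yusuf → day 3.
From clues 1–2: Wade → day 1, Goran → day 2, Farrukh → day 4.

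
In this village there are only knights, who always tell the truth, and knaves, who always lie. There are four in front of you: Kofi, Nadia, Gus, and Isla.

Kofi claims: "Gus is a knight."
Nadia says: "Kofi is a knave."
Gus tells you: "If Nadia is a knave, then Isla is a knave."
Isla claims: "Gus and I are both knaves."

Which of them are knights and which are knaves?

Kofi: knight, Nadia: knave, Gus: knight, Isla: knave

Consider Kofi. Suppose Kofi is a knave.
Then no assignment of the remaining roles makes every statement match its speaker's type — contradiction.
So Kofi is a knight.
With that fixed, Nadia's statement is false, so Nadia is a knave.
Consider Gus. Suppose Gus is a knave.
Then Kofi's statement comes out false, contradicting Kofi being a knight.
So Gus is a knight.
With that fixed, Isla's statement is false, so Isla is a knave.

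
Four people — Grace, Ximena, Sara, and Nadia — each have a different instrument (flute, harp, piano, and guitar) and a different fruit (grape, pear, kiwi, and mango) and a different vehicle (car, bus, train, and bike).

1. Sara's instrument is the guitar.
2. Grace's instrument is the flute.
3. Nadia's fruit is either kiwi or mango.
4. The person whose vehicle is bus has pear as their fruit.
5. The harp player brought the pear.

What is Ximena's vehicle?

With clues 1–5, bike, car, and train are impossible for Ximena's vehicle.
That leaves bus.

bus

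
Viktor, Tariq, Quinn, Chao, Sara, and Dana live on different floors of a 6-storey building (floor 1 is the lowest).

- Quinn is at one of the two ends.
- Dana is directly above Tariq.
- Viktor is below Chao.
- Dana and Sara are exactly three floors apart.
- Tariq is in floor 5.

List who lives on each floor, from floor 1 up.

From clue 1: Quinn is in {1,6}.
From clues 1–5: Quinn → floor 1, Viktor → floor 2, Sara → floor 3, Chao → floor 4, Tariq → floor 5, Dana → floor 6.

Quinn, Viktor, Sara, Chao, Tariq, Dana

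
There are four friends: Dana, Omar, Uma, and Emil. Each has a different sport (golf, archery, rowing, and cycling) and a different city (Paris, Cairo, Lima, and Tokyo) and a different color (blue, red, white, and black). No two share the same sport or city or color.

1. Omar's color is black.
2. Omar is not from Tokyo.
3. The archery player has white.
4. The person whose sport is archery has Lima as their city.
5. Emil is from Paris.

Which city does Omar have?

With clues 1–2, Tokyo is impossible for Omar's city.
With clues 1–4, Lima is impossible for Omar's city.
With clues 1–5, Paris is impossible for Omar's city.
That leaves Cairo.

Cairo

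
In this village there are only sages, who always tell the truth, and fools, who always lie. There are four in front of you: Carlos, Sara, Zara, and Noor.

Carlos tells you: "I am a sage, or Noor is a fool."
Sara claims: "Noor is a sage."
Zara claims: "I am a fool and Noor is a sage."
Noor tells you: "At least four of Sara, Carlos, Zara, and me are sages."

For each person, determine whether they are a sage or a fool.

Consider Carlos. Suppose Carlos is a fool.
Then no assignment of the remaining roles makes every statement match its speaker's type — contradiction.
So Carlos is a sage.
Consider Sara. Suppose Sara is a sage.
Then no assignment of the remaining roles makes every statement match its speaker's type — contradiction.
So Sara is a fool.
With that fixed, Noor's statement is false, so Noor is a fool.
With that fixed, Zara's statement is false, so Zara is a fool.

Carlos: sage, Sara: fool, Zara: fool, Noor: fool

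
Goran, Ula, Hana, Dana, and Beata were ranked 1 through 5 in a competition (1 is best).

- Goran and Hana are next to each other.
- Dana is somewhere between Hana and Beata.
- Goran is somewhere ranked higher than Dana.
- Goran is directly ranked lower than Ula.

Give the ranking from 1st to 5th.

From clues 1–2: Dana is in {2,3,4}.
From clues 1–3: Dana is in {3,4}.
From clues 1–4: Ula → rank 1, Goran → rank 2, Hana → rank 3, Dana → rank 4, Beata → rank 5.

Ula, Goran, Hana, Dana, Beata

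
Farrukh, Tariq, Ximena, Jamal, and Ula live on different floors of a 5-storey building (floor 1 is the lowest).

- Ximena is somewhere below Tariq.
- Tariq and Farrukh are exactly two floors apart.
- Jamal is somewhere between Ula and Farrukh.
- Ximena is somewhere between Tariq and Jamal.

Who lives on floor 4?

With clues 1–3, Farrukh and Ula are ruled out for floor 4.
With clues 1–4, Jamal and Tariq are ruled out for floor 4.
So floor 4 is Ximena.

Ximena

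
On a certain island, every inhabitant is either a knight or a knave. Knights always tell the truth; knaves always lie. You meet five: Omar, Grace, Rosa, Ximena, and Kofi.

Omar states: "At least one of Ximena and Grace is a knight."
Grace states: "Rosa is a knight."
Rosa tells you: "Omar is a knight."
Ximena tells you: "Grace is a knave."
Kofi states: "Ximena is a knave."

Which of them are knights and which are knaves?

Consider Omar. Suppose Omar is a knave.
Then no assignment of the remaining roles makes every statement match its speaker's type — contradiction.
So Omar is a knight.
With that fixed, Rosa's statement is true, so Rosa is a knight.
With that fixed, Grace's statement is true, so Grace is a knight.
With that fixed, Ximena's statement is false, so Ximena is a knave.
With that fixed, Kofi's statement is true, so Kofi is a knight.

Omar: knight, Grace: knight, Rosa: knight, Ximena: knave, Kofi: knight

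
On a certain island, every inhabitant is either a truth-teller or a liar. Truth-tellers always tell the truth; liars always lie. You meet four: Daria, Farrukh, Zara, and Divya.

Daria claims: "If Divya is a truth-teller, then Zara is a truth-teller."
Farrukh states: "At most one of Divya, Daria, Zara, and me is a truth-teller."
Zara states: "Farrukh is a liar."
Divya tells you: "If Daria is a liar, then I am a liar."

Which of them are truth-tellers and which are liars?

Daria: truth-teller, Farrukh: liar, Zara: truth-teller, Divya: truth-teller

Consider Daria. Suppose Daria is a liar.
Then whichever role Divya has, Divya's statement has the wrong truth value — contradiction.
So Daria is a truth-teller.
With that fixed, Divya's statement is true, so Divya is a truth-teller.
With that fixed, Farrukh's statement is false, so Farrukh is a liar.
With that fixed, Zara's statement is true, so Zara is a truth-teller.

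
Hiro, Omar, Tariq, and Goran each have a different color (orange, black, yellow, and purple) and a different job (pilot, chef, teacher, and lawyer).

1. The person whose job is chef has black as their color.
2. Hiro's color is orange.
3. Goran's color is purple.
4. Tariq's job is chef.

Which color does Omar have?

With clues 1–2, orange is impossible for Omar's color.
With clues 1–3, purple is impossible for Omar's color.
With clues 1–4, black is impossible for Omar's color.
That leaves yellow.

yellow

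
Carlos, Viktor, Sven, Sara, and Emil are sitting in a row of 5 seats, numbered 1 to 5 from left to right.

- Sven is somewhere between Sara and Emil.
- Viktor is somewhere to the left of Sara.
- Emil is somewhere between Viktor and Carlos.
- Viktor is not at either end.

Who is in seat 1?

With clue 1, Sven is ruled out for seat 1.
With clues 1–2, Sara is ruled out for seat 1.
With clues 1–3, Emil is ruled out for seat 1.
With clues 1–4, Viktor is ruled out for seat 1.
So seat 1 is Carlos.

Carlos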